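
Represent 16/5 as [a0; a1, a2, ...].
[3; 5]

Euclidean algorithm steps:
16 = 3 × 5 + 1
5 = 5 × 1 + 0
Continued fraction: [3; 5]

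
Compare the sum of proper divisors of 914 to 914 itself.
deficient

Proper divisors of 914: sum = 1 + 2 + 457 = 460
Since 460 < 914, 914 is deficient.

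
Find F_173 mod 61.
13

Matrix identity: Q^n = [[F_(n+1), F_n], [F_n, F_(n-1)]] with Q = [[1,1],[1,0]].
n = 173 = 10101101₂. Square-and-multiply, entries mod 61:
Q^1 = [[1,1],[1,0]]
Q^2 = (Q^1)² = [[2,1],[1,1]]
Q^5 = (Q^2)²·Q = [[8,5],[5,3]]
Q^10 = (Q^5)² = [[28,55],[55,34]]
Q^21 = (Q^10)²·Q = [[21,27],[27,55]]
Q^43 = (Q^21)²·Q = [[50,11],[11,39]]
Q^86 = (Q^43)² = [[59,3],[3,56]]
Q^173 = (Q^86)²·Q = [[53,13],[13,40]]
F_173 mod 61 = Q^173[0][1] = 13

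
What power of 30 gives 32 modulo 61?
25

Baby-step giant-step with step n = ⌈√61⌉ = 8.
Baby steps 30^j mod 61 (j:value) for j=0..7: 0:1, 1:30, 2:46, 3:38, 4:42, 5:40, 6:41, 7:10.
Giant-step multiplier: 30^(-8) ≡ 30^(60-8) = 30^52 ≡ 12 (mod 61).
Giant steps γ_i = 32·12^i mod 61: γ_0=32, γ_1=18, γ_2=33, γ_3=30 (in table at j=1).
x = i·n + j = 3·8 + 1 = 25.
Check: 30^25 ≡ 32 (mod 61).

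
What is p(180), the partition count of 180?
684957390936

p(n) counts ways to write n as a sum of positive integers (order ignored).
Euler's pentagonal recurrence: p(k) = p(k-1) + p(k-2) - p(k-5) - p(k-7) + p(k-12) + p(k-15) - ... (offsets j(3j∓1)/2, signs ++--, p(0)=1, p(<0)=0).
DP table for k = 0..179: p(0)=1, p(1)=1, p(2)=2, p(3)=3, p(4)=5, p(5)=7, p(6)=11, p(7)=15, p(8)=22, p(9)=30, p(10)=42, p(11)=56, p(12)=77, p(13)=101, p(14)=135, p(15)=176, p(16)=231, p(17)=297, p(18)=385, p(19)=490, p(20)=627, p(21)=792, p(22)=1002, p(23)=1255, p(24)=1575, p(25)=1958, p(26)=2436, p(27)=3010, p(28)=3718, p(29)=4565, p(30)=5604, p(31)=6842, p(32)=8349, p(33)=10143, p(34)=12310, p(35)=14883, p(36)=17977, p(37)=21637, p(38)=26015, p(39)=31185, p(40)=37338, p(41)=44583, p(42)=53174, p(43)=63261, p(44)=75175, p(45)=89134, p(46)=105558, p(47)=124754, p(48)=147273, p(49)=173525, p(50)=204226, p(51)=239943, p(52)=281589, p(53)=329931, p(54)=386155, p(55)=451276, p(56)=526823, p(57)=614154, p(58)=715220, p(59)=831820, p(60)=966467, p(61)=1121505, p(62)=1300156, p(63)=1505499, p(64)=1741630, p(65)=2012558, p(66)=2323520, p(67)=2679689, p(68)=3087735, p(69)=3554345, p(70)=4087968, p(71)=4697205, p(72)=5392783, p(73)=6185689, p(74)=7089500, p(75)=8118264, p(76)=9289091, p(77)=10619863, p(78)=12132164, p(79)=13848650, p(80)=15796476, p(81)=18004327, p(82)=20506255, p(83)=23338469, p(84)=26543660, p(85)=30167357, p(86)=34262962, p(87)=38887673, p(88)=44108109, p(89)=49995925, p(90)=56634173, p(91)=64112359, p(92)=72533807, p(93)=82010177, p(94)=92669720, p(95)=104651419, p(96)=118114304, p(97)=133230930, p(98)=150198136, p(99)=169229875, p(100)=190569292, p(101)=214481126, p(102)=241265379, p(103)=271248950, p(104)=304801365, p(105)=342325709, p(106)=384276336, p(107)=431149389, p(108)=483502844, p(109)=541946240, p(110)=607163746, p(111)=679903203, p(112)=761002156, p(113)=851376628, p(114)=952050665, p(115)=1064144451, p(116)=1188908248, p(117)=1327710076, p(118)=1482074143, p(119)=1653668665, p(120)=1844349560, p(121)=2056148051, p(122)=2291320912, p(123)=2552338241, p(124)=2841940500, p(125)=3163127352, p(126)=3519222692, p(127)=3913864295, p(128)=4351078600, p(129)=4835271870, p(130)=5371315400, p(131)=5964539504, p(132)=6620830889, p(133)=7346629512, p(134)=8149040695, p(135)=9035836076, p(136)=10015581680, p(137)=11097645016, p(138)=12292341831, p(139)=13610949895, p(140)=15065878135, p(141)=16670689208, p(142)=18440293320, p(143)=20390982757, p(144)=22540654445, p(145)=24908858009, p(146)=27517052599, p(147)=30388671978, p(148)=33549419497, p(149)=37027355200, p(150)=40853235313, p(151)=45060624582, p(152)=49686288421, p(153)=54770336324, p(154)=60356673280, p(155)=66493182097, p(156)=73232243759, p(157)=80630964769, p(158)=88751778802, p(159)=97662728555, p(160)=107438159466, p(161)=118159068427, p(162)=129913904637, p(163)=142798995930, p(164)=156919475295, p(165)=172389800255, p(166)=189334822579, p(167)=207890420102, p(168)=228204732751, p(169)=250438925115, p(170)=274768617130, p(171)=301384802048, p(172)=330495499613, p(173)=362326859895, p(174)=397125074750, p(175)=435157697830, p(176)=476715857290, p(177)=522115831195, p(178)=571701605655, p(179)=625846753120.
Final step: p(180) = p(179) + p(178) - p(175) - p(173) + p(168) + p(165) - p(158) - p(154) + p(145) + p(140) - p(129) - p(123) + p(110) + p(103) - p(88) - p(80) + p(63) + p(54) - p(35) - p(25) + p(4)
= 625846753120 + 571701605655 - 435157697830 - 362326859895 + 228204732751 + 172389800255 - 88751778802 - 60356673280 + 24908858009 + 15065878135 - 4835271870 - 2552338241 + 607163746 + 271248950 - 44108109 - 15796476 + 1505499 + 386155 - 14883 - 1958 + 5
= 684957390936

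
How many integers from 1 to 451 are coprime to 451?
400

451 = 11 × 41
φ(n) = n × ∏(1 - 1/p) for each prime p dividing n
φ(451) = 451 × (1 - 1/11) × (1 - 1/41) = 400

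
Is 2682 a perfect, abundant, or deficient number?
abundant

Proper divisors of 2682: sum = 1 + 2 + 3 + 6 + 9 + 18 + 149 + 298 + 447 + 894 + 1341 = 3168
Since 3168 > 2682, 2682 is abundant.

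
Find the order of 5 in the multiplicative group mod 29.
14

29 is prime, so ord(5) divides φ(29) = 28.
Divisors of 28: 1, 2, 4, 7, 14, 28.
Repeated squaring: 5^1 ≡ 5, 5^2 ≡ 25, 5^4 ≡ 16, 5^8 ≡ 24, 5^16 ≡ 25 (mod 29).
Test 5^d mod 29 for each divisor d in increasing order:
5^1 ≡ 5
5^2 ≡ 25
5^4 ≡ 16
5^7 = 5^4·5^2·5^1 ≡ 28
5^14 = 5^8·5^4·5^2 ≡ 1  ← first divisor giving 1
The order is 14.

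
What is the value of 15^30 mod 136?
81

Repeated squaring. Binary of 30 = 11110.
15^1 ≡ 15 (mod 136); 15^2 ≡ 89 (mod 136); 15^4 ≡ 33 (mod 136); 15^8 ≡ 1 (mod 136); 15^16 ≡ 1 (mod 136)
15^30 = 15^2 × 15^4 × 15^8 × 15^16 ≡ 81 (mod 136)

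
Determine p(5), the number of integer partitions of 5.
7

p(n) counts ways to write n as a sum of positive integers (order ignored).
Examples: 5; 4 + 1; 3 + 2; 3 + 1 + 1; 2 + 2 + 1; ... (7 total)
p(5) = 7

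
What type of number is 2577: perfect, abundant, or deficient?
deficient

Proper divisors of 2577: sum = 1 + 3 + 859 = 863
Since 863 < 2577, 2577 is deficient.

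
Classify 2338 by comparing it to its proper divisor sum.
deficient

Proper divisors of 2338: sum = 1 + 2 + 7 + 14 + 167 + 334 + 1169 = 1694
Since 1694 < 2338, 2338 is deficient.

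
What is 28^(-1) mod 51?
31

gcd(28, 51) = 1, so the inverse exists.
Extended Euclidean algorithm on (51, 28):
51 = 1 × 28 + 23  ⟹  23 = (1)·51 + (-1)·28
28 = 1 × 23 + 5  ⟹  5 = (-1)·51 + (2)·28
23 = 4 × 5 + 3  ⟹  3 = (5)·51 + (-9)·28
5 = 1 × 3 + 2  ⟹  2 = (-6)·51 + (11)·28
3 = 1 × 2 + 1  ⟹  1 = (11)·51 + (-20)·28
So (-20)·28 ≡ 1 (mod 51), i.e. 28^(-1) ≡ -20 ≡ 31 (mod 51).
Check: 28 × 31 = 868 ≡ 1 (mod 51)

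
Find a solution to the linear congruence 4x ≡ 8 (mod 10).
x ≡ 2 (mod 5)

gcd(4, 10) = 2, which divides 8, so solutions exist.
Divide through by 2: 2x ≡ 4 (mod 5).
Find 2^(-1) mod 5 by the extended Euclidean algorithm:
5 = 2 × 2 + 1  ⟹  1 = (1)·5 + (-2)·2
So (-2)·2 ≡ 1 (mod 5), i.e. 2^(-1) ≡ -2 ≡ 3 (mod 5).
x ≡ 3 × 4 = 12 ≡ 2 (mod 5).
Check: 4 × 2 = 8 ≡ 8 (mod 10).
x ≡ 2 (mod 5), giving 2 solutions mod 10.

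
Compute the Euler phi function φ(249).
164

249 = 3 × 83
φ(n) = n × ∏(1 - 1/p) for each prime p dividing n
φ(249) = 249 × (1 - 1/3) × (1 - 1/83) = 164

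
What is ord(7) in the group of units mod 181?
12

181 is prime, so ord(7) divides φ(181) = 180.
Divisors of 180: 1, 2, 3, 4, 5, 6, 9, 10, 12, 15, 18, 20, 30, 36, 45, 60, 90, 180.
Repeated squaring: 7^1 ≡ 7, 7^2 ≡ 49, 7^4 ≡ 48, 7^8 ≡ 132, 7^16 ≡ 48, 7^32 ≡ 132, 7^64 ≡ 48, 7^128 ≡ 132 (mod 181).
Test 7^d mod 181 for each divisor d in increasing order:
7^1 ≡ 7
7^2 ≡ 49
7^3 = 7^2·7^1 ≡ 162
7^4 ≡ 48
7^5 = 7^4·7^1 ≡ 155
7^6 = 7^4·7^2 ≡ 180
7^9 = 7^8·7^1 ≡ 19
7^10 = 7^8·7^2 ≡ 133
7^12 = 7^8·7^4 ≡ 1  ← first divisor giving 1
The order is 12.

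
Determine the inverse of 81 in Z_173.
47

gcd(81, 173) = 1, so the inverse exists.
Extended Euclidean algorithm on (173, 81):
173 = 2 × 81 + 11  ⟹  11 = (1)·173 + (-2)·81
81 = 7 × 11 + 4  ⟹  4 = (-7)·173 + (15)·81
11 = 2 × 4 + 3  ⟹  3 = (15)·173 + (-32)·81
4 = 1 × 3 + 1  ⟹  1 = (-22)·173 + (47)·81
So (47)·81 ≡ 1 (mod 173), i.e. 81^(-1) ≡ 47 (mod 173).
Check: 81 × 47 = 3807 ≡ 1 (mod 173)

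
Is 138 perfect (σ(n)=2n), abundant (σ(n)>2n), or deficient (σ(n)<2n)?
abundant

Proper divisors of 138: sum = 1 + 2 + 3 + 6 + 23 + 46 + 69 = 150
Since 150 > 138, 138 is abundant.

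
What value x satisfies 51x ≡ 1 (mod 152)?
3

gcd(51, 152) = 1, so the inverse exists.
Extended Euclidean algorithm on (152, 51):
152 = 2 × 51 + 50  ⟹  50 = (1)·152 + (-2)·51
51 = 1 × 50 + 1  ⟹  1 = (-1)·152 + (3)·51
So (3)·51 ≡ 1 (mod 152), i.e. 51^(-1) ≡ 3 (mod 152).
Check: 51 × 3 = 153 ≡ 1 (mod 152)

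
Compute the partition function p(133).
7346629512

p(n) counts ways to write n as a sum of positive integers (order ignored).
Euler's pentagonal recurrence: p(k) = p(k-1) + p(k-2) - p(k-5) - p(k-7) + p(k-12) + p(k-15) - ... (offsets j(3j∓1)/2, signs ++--, p(0)=1, p(<0)=0).
DP table for k = 0..132: p(0)=1, p(1)=1, p(2)=2, p(3)=3, p(4)=5, p(5)=7, p(6)=11, p(7)=15, p(8)=22, p(9)=30, p(10)=42, p(11)=56, p(12)=77, p(13)=101, p(14)=135, p(15)=176, p(16)=231, p(17)=297, p(18)=385, p(19)=490, p(20)=627, p(21)=792, p(22)=1002, p(23)=1255, p(24)=1575, p(25)=1958, p(26)=2436, p(27)=3010, p(28)=3718, p(29)=4565, p(30)=5604, p(31)=6842, p(32)=8349, p(33)=10143, p(34)=12310, p(35)=14883, p(36)=17977, p(37)=21637, p(38)=26015, p(39)=31185, p(40)=37338, p(41)=44583, p(42)=53174, p(43)=63261, p(44)=75175, p(45)=89134, p(46)=105558, p(47)=124754, p(48)=147273, p(49)=173525, p(50)=204226, p(51)=239943, p(52)=281589, p(53)=329931, p(54)=386155, p(55)=451276, p(56)=526823, p(57)=614154, p(58)=715220, p(59)=831820, p(60)=966467, p(61)=1121505, p(62)=1300156, p(63)=1505499, p(64)=1741630, p(65)=2012558, p(66)=2323520, p(67)=2679689, p(68)=3087735, p(69)=3554345, p(70)=4087968, p(71)=4697205, p(72)=5392783, p(73)=6185689, p(74)=7089500, p(75)=8118264, p(76)=9289091, p(77)=10619863, p(78)=12132164, p(79)=13848650, p(80)=15796476, p(81)=18004327, p(82)=20506255, p(83)=23338469, p(84)=26543660, p(85)=30167357, p(86)=34262962, p(87)=38887673, p(88)=44108109, p(89)=49995925, p(90)=56634173, p(91)=64112359, p(92)=72533807, p(93)=82010177, p(94)=92669720, p(95)=104651419, p(96)=118114304, p(97)=133230930, p(98)=150198136, p(99)=169229875, p(100)=190569292, p(101)=214481126, p(102)=241265379, p(103)=271248950, p(104)=304801365, p(105)=342325709, p(106)=384276336, p(107)=431149389, p(108)=483502844, p(109)=541946240, p(110)=607163746, p(111)=679903203, p(112)=761002156, p(113)=851376628, p(114)=952050665, p(115)=1064144451, p(116)=1188908248, p(117)=1327710076, p(118)=1482074143, p(119)=1653668665, p(120)=1844349560, p(121)=2056148051, p(122)=2291320912, p(123)=2552338241, p(124)=2841940500, p(125)=3163127352, p(126)=3519222692, p(127)=3913864295, p(128)=4351078600, p(129)=4835271870, p(130)=5371315400, p(131)=5964539504, p(132)=6620830889.
Final step: p(133) = p(132) + p(131) - p(128) - p(126) + p(121) + p(118) - p(111) - p(107) + p(98) + p(93) - p(82) - p(76) + p(63) + p(56) - p(41) - p(33) + p(16) + p(7)
= 6620830889 + 5964539504 - 4351078600 - 3519222692 + 2056148051 + 1482074143 - 679903203 - 431149389 + 150198136 + 82010177 - 20506255 - 9289091 + 1505499 + 526823 - 44583 - 10143 + 231 + 15
= 7346629512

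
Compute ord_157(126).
39

157 is prime, so ord(126) divides φ(157) = 156.
Divisors of 156: 1, 2, 3, 4, 6, 12, 13, 26, 39, 52, 78, 156.
Repeated squaring: 126^1 ≡ 126, 126^2 ≡ 19, 126^4 ≡ 47, 126^8 ≡ 11, 126^16 ≡ 121, 126^32 ≡ 40, 126^64 ≡ 30, 126^128 ≡ 115 (mod 157).
Test 126^d mod 157 for each divisor d in increasing order:
126^1 ≡ 126
126^2 ≡ 19
126^3 = 126^2·126^1 ≡ 39
126^4 ≡ 47
126^6 = 126^4·126^2 ≡ 108
126^12 = 126^8·126^4 ≡ 46
126^13 = 126^8·126^4·126^1 ≡ 144
126^26 = 126^16·126^8·126^2 ≡ 12
126^39 = 126^32·126^4·126^2·126^1 ≡ 1  ← first divisor giving 1
The order is 39.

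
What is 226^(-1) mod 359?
332

gcd(226, 359) = 1, so the inverse exists.
Extended Euclidean algorithm on (359, 226):
359 = 1 × 226 + 133  ⟹  133 = (1)·359 + (-1)·226
226 = 1 × 133 + 93  ⟹  93 = (-1)·359 + (2)·226
133 = 1 × 93 + 40  ⟹  40 = (2)·359 + (-3)·226
93 = 2 × 40 + 13  ⟹  13 = (-5)·359 + (8)·226
40 = 3 × 13 + 1  ⟹  1 = (17)·359 + (-27)·226
So (-27)·226 ≡ 1 (mod 359), i.e. 226^(-1) ≡ -27 ≡ 332 (mod 359).
Check: 226 × 332 = 75032 ≡ 1 (mod 359)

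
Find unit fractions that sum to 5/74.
1/15 + 1/1110

Greedy algorithm:
5/74: ceiling(74/5) = 15, use 1/15
1/1110: ceiling(1110/1) = 1110, use 1/1110
Result: 5/74 = 1/15 + 1/1110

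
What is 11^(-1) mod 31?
17

gcd(11, 31) = 1, so the inverse exists.
Extended Euclidean algorithm on (31, 11):
31 = 2 × 11 + 9  ⟹  9 = (1)·31 + (-2)·11
11 = 1 × 9 + 2  ⟹  2 = (-1)·31 + (3)·11
9 = 4 × 2 + 1  ⟹  1 = (5)·31 + (-14)·11
So (-14)·11 ≡ 1 (mod 31), i.e. 11^(-1) ≡ -14 ≡ 17 (mod 31).
Check: 11 × 17 = 187 ≡ 1 (mod 31)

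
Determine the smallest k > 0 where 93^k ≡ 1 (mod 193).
96

193 is prime, so ord(93) divides φ(193) = 192.
Divisors of 192: 1, 2, 3, 4, 6, 8, 12, 16, 24, 32, 48, 64, 96, 192.
Repeated squaring: 93^1 ≡ 93, 93^2 ≡ 157, 93^4 ≡ 138, 93^8 ≡ 130, 93^16 ≡ 109, 93^32 ≡ 108, 93^64 ≡ 84, 93^128 ≡ 108 (mod 193).
Test 93^d mod 193 for each divisor d in increasing order:
93^1 ≡ 93
93^2 ≡ 157
93^3 = 93^2·93^1 ≡ 126
93^4 ≡ 138
93^6 = 93^4·93^2 ≡ 50
93^8 ≡ 130
93^12 = 93^8·93^4 ≡ 184
93^16 ≡ 109
93^24 = 93^16·93^8 ≡ 81
93^32 ≡ 108
93^48 = 93^32·93^16 ≡ 192
93^64 ≡ 84
93^96 = 93^64·93^32 ≡ 1  ← first divisor giving 1
The order is 96.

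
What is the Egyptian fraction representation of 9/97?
1/11 + 1/534 + 1/569778

Greedy algorithm:
9/97: ceiling(97/9) = 11, use 1/11
2/1067: ceiling(1067/2) = 534, use 1/534
1/569778: ceiling(569778/1) = 569778, use 1/569778
Result: 9/97 = 1/11 + 1/534 + 1/569778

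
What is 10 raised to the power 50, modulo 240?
160

Repeated squaring. Binary of 50 = 110010.
10^1 ≡ 10 (mod 240); 10^2 ≡ 100 (mod 240); 10^4 ≡ 160 (mod 240); 10^8 ≡ 160 (mod 240); 10^16 ≡ 160 (mod 240); 10^32 ≡ 160 (mod 240)
10^50 = 10^2 × 10^16 × 10^32 ≡ 160 (mod 240)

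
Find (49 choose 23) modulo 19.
14

Using Lucas' theorem:
Write n=49 and k=23 in base 19:
n in base 19: [2, 11]
k in base 19: [1, 4]
C(49,23) mod 19 = ∏ C(n_i, k_i) mod 19
Digit binomials (mod 19): C(2,1) = 2; C(11,4) = 330 ≡ 7
Product: 2 × 7 = 14 ≡ 14 (mod 19)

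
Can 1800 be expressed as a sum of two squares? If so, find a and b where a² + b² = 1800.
6² + 42² (a=6, b=42)

Factorization: 1800 = 2^3 × 3^2 × 5^2
By Fermat: n is sum of two squares iff every prime p ≡ 3 (mod 4) appears to even power.
All primes ≡ 3 (mod 4) appear to even power.
Search a = 0, 1, 2, … for 1800 - a² a perfect square: first hit at a = 6: 1800 - 36 = 1764 = 42².
1800 = 6² + 42² = 36 + 1764 ✓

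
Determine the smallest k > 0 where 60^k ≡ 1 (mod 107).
106

107 is prime, so ord(60) divides φ(107) = 106.
Divisors of 106: 1, 2, 53, 106.
Repeated squaring: 60^1 ≡ 60, 60^2 ≡ 69, 60^4 ≡ 53, 60^8 ≡ 27, 60^16 ≡ 87, 60^32 ≡ 79, 60^64 ≡ 35 (mod 107).
Test 60^d mod 107 for each divisor d in increasing order:
60^1 ≡ 60
60^2 ≡ 69
60^53 = 60^32·60^16·60^4·60^1 ≡ 106
60^106 = 60^64·60^32·60^8·60^2 ≡ 1  ← first divisor giving 1
The order is 106.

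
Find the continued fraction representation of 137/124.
[1; 9, 1, 1, 6]

Euclidean algorithm steps:
137 = 1 × 124 + 13
124 = 9 × 13 + 7
13 = 1 × 7 + 6
7 = 1 × 6 + 1
6 = 6 × 1 + 0
Continued fraction: [1; 9, 1, 1, 6]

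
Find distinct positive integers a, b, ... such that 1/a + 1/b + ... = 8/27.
1/4 + 1/22 + 1/1188

Greedy algorithm:
8/27: ceiling(27/8) = 4, use 1/4
5/108: ceiling(108/5) = 22, use 1/22
1/1188: ceiling(1188/1) = 1188, use 1/1188
Result: 8/27 = 1/4 + 1/22 + 1/1188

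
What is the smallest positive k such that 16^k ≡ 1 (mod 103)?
51

103 is prime, so ord(16) divides φ(103) = 102.
Divisors of 102: 1, 2, 3, 6, 17, 34, 51, 102.
Repeated squaring: 16^1 ≡ 16, 16^2 ≡ 50, 16^4 ≡ 28, 16^8 ≡ 63, 16^16 ≡ 55, 16^32 ≡ 38, 16^64 ≡ 2 (mod 103).
Test 16^d mod 103 for each divisor d in increasing order:
16^1 ≡ 16
16^2 ≡ 50
16^3 = 16^2·16^1 ≡ 79
16^6 = 16^4·16^2 ≡ 61
16^17 = 16^16·16^1 ≡ 56
16^34 = 16^32·16^2 ≡ 46
16^51 = 16^32·16^16·16^2·16^1 ≡ 1  ← first divisor giving 1
The order is 51.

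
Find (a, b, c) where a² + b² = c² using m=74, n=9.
(5395, 1332, 5557)

Euclid's formula: a = m² - n², b = 2mn, c = m² + n²
m = 74, n = 9
a = 74² - 9² = 5476 - 81 = 5395
b = 2 × 74 × 9 = 1332
c = 74² + 9² = 5476 + 81 = 5557
Verification: 5395² + 1332² = 29106025 + 1774224 = 30880249 = 5557² ✓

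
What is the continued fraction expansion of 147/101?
[1; 2, 5, 9]

Euclidean algorithm steps:
147 = 1 × 101 + 46
101 = 2 × 46 + 9
46 = 5 × 9 + 1
9 = 9 × 1 + 0
Continued fraction: [1; 2, 5, 9]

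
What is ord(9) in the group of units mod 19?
9

19 is prime, so ord(9) divides φ(19) = 18.
Divisors of 18: 1, 2, 3, 6, 9, 18.
Repeated squaring: 9^1 ≡ 9, 9^2 ≡ 5, 9^4 ≡ 6, 9^8 ≡ 17, 9^16 ≡ 4 (mod 19).
Test 9^d mod 19 for each divisor d in increasing order:
9^1 ≡ 9
9^2 ≡ 5
9^3 = 9^2·9^1 ≡ 7
9^6 = 9^4·9^2 ≡ 11
9^9 = 9^8·9^1 ≡ 1  ← first divisor giving 1
The order is 9.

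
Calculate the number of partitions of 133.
7346629512

p(n) counts ways to write n as a sum of positive integers (order ignored).
Euler's pentagonal recurrence: p(k) = p(k-1) + p(k-2) - p(k-5) - p(k-7) + p(k-12) + p(k-15) - ... (offsets j(3j∓1)/2, signs ++--, p(0)=1, p(<0)=0).
DP table for k = 0..132: p(0)=1, p(1)=1, p(2)=2, p(3)=3, p(4)=5, p(5)=7, p(6)=11, p(7)=15, p(8)=22, p(9)=30, p(10)=42, p(11)=56, p(12)=77, p(13)=101, p(14)=135, p(15)=176, p(16)=231, p(17)=297, p(18)=385, p(19)=490, p(20)=627, p(21)=792, p(22)=1002, p(23)=1255, p(24)=1575, p(25)=1958, p(26)=2436, p(27)=3010, p(28)=3718, p(29)=4565, p(30)=5604, p(31)=6842, p(32)=8349, p(33)=10143, p(34)=12310, p(35)=14883, p(36)=17977, p(37)=21637, p(38)=26015, p(39)=31185, p(40)=37338, p(41)=44583, p(42)=53174, p(43)=63261, p(44)=75175, p(45)=89134, p(46)=105558, p(47)=124754, p(48)=147273, p(49)=173525, p(50)=204226, p(51)=239943, p(52)=281589, p(53)=329931, p(54)=386155, p(55)=451276, p(56)=526823, p(57)=614154, p(58)=715220, p(59)=831820, p(60)=966467, p(61)=1121505, p(62)=1300156, p(63)=1505499, p(64)=1741630, p(65)=2012558, p(66)=2323520, p(67)=2679689, p(68)=3087735, p(69)=3554345, p(70)=4087968, p(71)=4697205, p(72)=5392783, p(73)=6185689, p(74)=7089500, p(75)=8118264, p(76)=9289091, p(77)=10619863, p(78)=12132164, p(79)=13848650, p(80)=15796476, p(81)=18004327, p(82)=20506255, p(83)=23338469, p(84)=26543660, p(85)=30167357, p(86)=34262962, p(87)=38887673, p(88)=44108109, p(89)=49995925, p(90)=56634173, p(91)=64112359, p(92)=72533807, p(93)=82010177, p(94)=92669720, p(95)=104651419, p(96)=118114304, p(97)=133230930, p(98)=150198136, p(99)=169229875, p(100)=190569292, p(101)=214481126, p(102)=241265379, p(103)=271248950, p(104)=304801365, p(105)=342325709, p(106)=384276336, p(107)=431149389, p(108)=483502844, p(109)=541946240, p(110)=607163746, p(111)=679903203, p(112)=761002156, p(113)=851376628, p(114)=952050665, p(115)=1064144451, p(116)=1188908248, p(117)=1327710076, p(118)=1482074143, p(119)=1653668665, p(120)=1844349560, p(121)=2056148051, p(122)=2291320912, p(123)=2552338241, p(124)=2841940500, p(125)=3163127352, p(126)=3519222692, p(127)=3913864295, p(128)=4351078600, p(129)=4835271870, p(130)=5371315400, p(131)=5964539504, p(132)=6620830889.
Final step: p(133) = p(132) + p(131) - p(128) - p(126) + p(121) + p(118) - p(111) - p(107) + p(98) + p(93) - p(82) - p(76) + p(63) + p(56) - p(41) - p(33) + p(16) + p(7)
= 6620830889 + 5964539504 - 4351078600 - 3519222692 + 2056148051 + 1482074143 - 679903203 - 431149389 + 150198136 + 82010177 - 20506255 - 9289091 + 1505499 + 526823 - 44583 - 10143 + 231 + 15
= 7346629512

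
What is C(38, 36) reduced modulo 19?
0

Using Lucas' theorem:
Write n=38 and k=36 in base 19:
n in base 19: [2, 0]
k in base 19: [1, 17]
C(38,36) mod 19 = ∏ C(n_i, k_i) mod 19
Digit binomials (mod 19): C(2,1) = 2; C(0,17) = 0 (k_i > n_i)
Product: 2 × 0 = 0 ≡ 0 (mod 19)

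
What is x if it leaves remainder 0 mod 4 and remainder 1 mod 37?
112

Using Chinese Remainder Theorem:
M = 4 × 37 = 148
M1 = 37, M2 = 4
y1 = 37^(-1) mod 4 = 1
y2 = 4^(-1) mod 37 = 28
x = (0×37×1 + 1×4×28) mod 148 = 112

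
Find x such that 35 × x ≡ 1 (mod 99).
17

gcd(35, 99) = 1, so the inverse exists.
Extended Euclidean algorithm on (99, 35):
99 = 2 × 35 + 29  ⟹  29 = (1)·99 + (-2)·35
35 = 1 × 29 + 6  ⟹  6 = (-1)·99 + (3)·35
29 = 4 × 6 + 5  ⟹  5 = (5)·99 + (-14)·35
6 = 1 × 5 + 1  ⟹  1 = (-6)·99 + (17)·35
So (17)·35 ≡ 1 (mod 99), i.e. 35^(-1) ≡ 17 (mod 99).
Check: 35 × 17 = 595 ≡ 1 (mod 99)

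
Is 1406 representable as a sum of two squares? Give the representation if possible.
Not possible

Factorization: 1406 = 2 × 19 × 37
By Fermat: n is sum of two squares iff every prime p ≡ 3 (mod 4) appears to even power.
Prime(s) ≡ 3 (mod 4) with odd exponent: [(19, 1)]
Therefore 1406 cannot be expressed as a² + b².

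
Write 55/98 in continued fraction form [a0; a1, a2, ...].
[0; 1, 1, 3, 1, 1, 2, 2]

Euclidean algorithm steps:
55 = 0 × 98 + 55
98 = 1 × 55 + 43
55 = 1 × 43 + 12
43 = 3 × 12 + 7
12 = 1 × 7 + 5
7 = 1 × 5 + 2
5 = 2 × 2 + 1
2 = 2 × 1 + 0
Continued fraction: [0; 1, 1, 3, 1, 1, 2, 2]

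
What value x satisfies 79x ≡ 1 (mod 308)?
39

gcd(79, 308) = 1, so the inverse exists.
Extended Euclidean algorithm on (308, 79):
308 = 3 × 79 + 71  ⟹  71 = (1)·308 + (-3)·79
79 = 1 × 71 + 8  ⟹  8 = (-1)·308 + (4)·79
71 = 8 × 8 + 7  ⟹  7 = (9)·308 + (-35)·79
8 = 1 × 7 + 1  ⟹  1 = (-10)·308 + (39)·79
So (39)·79 ≡ 1 (mod 308), i.e. 79^(-1) ≡ 39 (mod 308).
Check: 79 × 39 = 3081 ≡ 1 (mod 308)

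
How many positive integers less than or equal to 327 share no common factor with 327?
216

327 = 3 × 109
φ(n) = n × ∏(1 - 1/p) for each prime p dividing n
φ(327) = 327 × (1 - 1/3) × (1 - 1/109) = 216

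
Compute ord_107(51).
106

107 is prime, so ord(51) divides φ(107) = 106.
Divisors of 106: 1, 2, 53, 106.
Repeated squaring: 51^1 ≡ 51, 51^2 ≡ 33, 51^4 ≡ 19, 51^8 ≡ 40, 51^16 ≡ 102, 51^32 ≡ 25, 51^64 ≡ 90 (mod 107).
Test 51^d mod 107 for each divisor d in increasing order:
51^1 ≡ 51
51^2 ≡ 33
51^53 = 51^32·51^16·51^4·51^1 ≡ 106
51^106 = 51^64·51^32·51^8·51^2 ≡ 1  ← first divisor giving 1
The order is 106.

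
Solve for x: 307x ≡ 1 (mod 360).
163

gcd(307, 360) = 1, so the inverse exists.
Extended Euclidean algorithm on (360, 307):
360 = 1 × 307 + 53  ⟹  53 = (1)·360 + (-1)·307
307 = 5 × 53 + 42  ⟹  42 = (-5)·360 + (6)·307
53 = 1 × 42 + 11  ⟹  11 = (6)·360 + (-7)·307
42 = 3 × 11 + 9  ⟹  9 = (-23)·360 + (27)·307
11 = 1 × 9 + 2  ⟹  2 = (29)·360 + (-34)·307
9 = 4 × 2 + 1  ⟹  1 = (-139)·360 + (163)·307
So (163)·307 ≡ 1 (mod 360), i.e. 307^(-1) ≡ 163 (mod 360).
Check: 307 × 163 = 50041 ≡ 1 (mod 360)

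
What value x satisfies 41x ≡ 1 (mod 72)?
65

gcd(41, 72) = 1, so the inverse exists.
Extended Euclidean algorithm on (72, 41):
72 = 1 × 41 + 31  ⟹  31 = (1)·72 + (-1)·41
41 = 1 × 31 + 10  ⟹  10 = (-1)·72 + (2)·41
31 = 3 × 10 + 1  ⟹  1 = (4)·72 + (-7)·41
So (-7)·41 ≡ 1 (mod 72), i.e. 41^(-1) ≡ -7 ≡ 65 (mod 72).
Check: 41 × 65 = 2665 ≡ 1 (mod 72)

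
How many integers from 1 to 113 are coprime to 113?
112

113 = 113
φ(n) = n × ∏(1 - 1/p) for each prime p dividing n
φ(113) = 113 × (1 - 1/113) = 112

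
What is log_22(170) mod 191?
28

Baby-step giant-step with step n = ⌈√191⌉ = 14.
Baby steps 22^j mod 191 (j:value) for j=0..13: 0:1, 1:22, 2:102, 3:143, 4:90, 5:70, 6:12, 7:73, 8:78, 9:188, 10:125, 11:76, 12:144, 13:112.
Giant-step multiplier: 22^(-14) ≡ 22^(190-14) = 22^176 ≡ 10 (mod 191).
Giant steps γ_i = 170·10^i mod 191: γ_0=170, γ_1=172, γ_2=1 (in table at j=0).
x = i·n + j = 2·14 + 0 = 28.
Check: 22^28 ≡ 170 (mod 191).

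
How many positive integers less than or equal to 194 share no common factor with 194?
96

194 = 2 × 97
φ(n) = n × ∏(1 - 1/p) for each prime p dividing n
φ(194) = 194 × (1 - 1/2) × (1 - 1/97) = 96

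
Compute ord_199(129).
198

199 is prime, so ord(129) divides φ(199) = 198.
Divisors of 198: 1, 2, 3, 6, 9, 11, 18, 22, 33, 66, 99, 198.
Repeated squaring: 129^1 ≡ 129, 129^2 ≡ 124, 129^4 ≡ 53, 129^8 ≡ 23, 129^16 ≡ 131, 129^32 ≡ 47, 129^64 ≡ 20, 129^128 ≡ 2 (mod 199).
Test 129^d mod 199 for each divisor d in increasing order:
129^1 ≡ 129
129^2 ≡ 124
129^3 = 129^2·129^1 ≡ 76
129^6 = 129^4·129^2 ≡ 5
129^9 = 129^8·129^1 ≡ 181
129^11 = 129^8·129^2·129^1 ≡ 156
129^18 = 129^16·129^2 ≡ 125
129^22 = 129^16·129^4·129^2 ≡ 58
129^33 = 129^32·129^1 ≡ 93
129^66 = 129^64·129^2 ≡ 92
129^99 = 129^64·129^32·129^2·129^1 ≡ 198
129^198 = 129^128·129^64·129^4·129^2 ≡ 1  ← first divisor giving 1
The order is 198.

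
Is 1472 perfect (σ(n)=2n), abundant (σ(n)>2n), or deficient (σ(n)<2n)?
abundant

Proper divisors of 1472: sum = 1 + 2 + 4 + 8 + 16 + 23 + 32 + 46 + 64 + 92 + 184 + 368 + 736 = 1576
Since 1576 > 1472, 1472 is abundant.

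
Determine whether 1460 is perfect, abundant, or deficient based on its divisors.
abundant

Proper divisors of 1460: sum = 1 + 2 + 4 + 5 + 10 + 20 + 73 + 146 + 292 + 365 + 730 = 1648
Since 1648 > 1460, 1460 is abundant.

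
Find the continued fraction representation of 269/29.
[9; 3, 1, 1, 1, 2]

Euclidean algorithm steps:
269 = 9 × 29 + 8
29 = 3 × 8 + 5
8 = 1 × 5 + 3
5 = 1 × 3 + 2
3 = 1 × 2 + 1
2 = 2 × 1 + 0
Continued fraction: [9; 3, 1, 1, 1, 2]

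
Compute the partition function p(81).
18004327

p(n) counts ways to write n as a sum of positive integers (order ignored).
Euler's pentagonal recurrence: p(k) = p(k-1) + p(k-2) - p(k-5) - p(k-7) + p(k-12) + p(k-15) - ... (offsets j(3j∓1)/2, signs ++--, p(0)=1, p(<0)=0).
DP table for k = 0..80: p(0)=1, p(1)=1, p(2)=2, p(3)=3, p(4)=5, p(5)=7, p(6)=11, p(7)=15, p(8)=22, p(9)=30, p(10)=42, p(11)=56, p(12)=77, p(13)=101, p(14)=135, p(15)=176, p(16)=231, p(17)=297, p(18)=385, p(19)=490, p(20)=627, p(21)=792, p(22)=1002, p(23)=1255, p(24)=1575, p(25)=1958, p(26)=2436, p(27)=3010, p(28)=3718, p(29)=4565, p(30)=5604, p(31)=6842, p(32)=8349, p(33)=10143, p(34)=12310, p(35)=14883, p(36)=17977, p(37)=21637, p(38)=26015, p(39)=31185, p(40)=37338, p(41)=44583, p(42)=53174, p(43)=63261, p(44)=75175, p(45)=89134, p(46)=105558, p(47)=124754, p(48)=147273, p(49)=173525, p(50)=204226, p(51)=239943, p(52)=281589, p(53)=329931, p(54)=386155, p(55)=451276, p(56)=526823, p(57)=614154, p(58)=715220, p(59)=831820, p(60)=966467, p(61)=1121505, p(62)=1300156, p(63)=1505499, p(64)=1741630, p(65)=2012558, p(66)=2323520, p(67)=2679689, p(68)=3087735, p(69)=3554345, p(70)=4087968, p(71)=4697205, p(72)=5392783, p(73)=6185689, p(74)=7089500, p(75)=8118264, p(76)=9289091, p(77)=10619863, p(78)=12132164, p(79)=13848650, p(80)=15796476.
Final step: p(81) = p(80) + p(79) - p(76) - p(74) + p(69) + p(66) - p(59) - p(55) + p(46) + p(41) - p(30) - p(24) + p(11) + p(4)
= 15796476 + 13848650 - 9289091 - 7089500 + 3554345 + 2323520 - 831820 - 451276 + 105558 + 44583 - 5604 - 1575 + 56 + 5
= 18004327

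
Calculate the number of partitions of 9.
30

p(n) counts ways to write n as a sum of positive integers (order ignored).
Examples: 9; 8 + 1; 7 + 2; 7 + 1 + 1; 6 + 3; ... (30 total)
p(9) = 30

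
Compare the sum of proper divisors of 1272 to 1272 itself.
abundant

Proper divisors of 1272: sum = 1 + 2 + 3 + 4 + 6 + 8 + 12 + 24 + 53 + 106 + 159 + 212 + 318 + 424 + 636 = 1968
Since 1968 > 1272, 1272 is abundant.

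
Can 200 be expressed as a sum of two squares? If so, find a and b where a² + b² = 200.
2² + 14² (a=2, b=14)

Factorization: 200 = 2^3 × 5^2
By Fermat: n is sum of two squares iff every prime p ≡ 3 (mod 4) appears to even power.
All primes ≡ 3 (mod 4) appear to even power.
Search a = 0, 1, 2, … for 200 - a² a perfect square: first hit at a = 2: 200 - 4 = 196 = 14².
200 = 2² + 14² = 4 + 196 ✓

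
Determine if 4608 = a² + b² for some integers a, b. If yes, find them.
48² + 48² (a=48, b=48)

Factorization: 4608 = 2^9 × 3^2
By Fermat: n is sum of two squares iff every prime p ≡ 3 (mod 4) appears to even power.
All primes ≡ 3 (mod 4) appear to even power.
Search a = 0, 1, 2, … for 4608 - a² a perfect square: first hit at a = 48: 4608 - 2304 = 2304 = 48².
4608 = 48² + 48² = 2304 + 2304 ✓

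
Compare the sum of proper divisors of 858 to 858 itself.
abundant

Proper divisors of 858: sum = 1 + 2 + 3 + 6 + 11 + 13 + 22 + 26 + 33 + 39 + 66 + 78 + 143 + 286 + 429 = 1158
Since 1158 > 858, 858 is abundant.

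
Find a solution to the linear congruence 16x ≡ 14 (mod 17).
x ≡ 3 (mod 17)

gcd(16, 17) = 1, which divides 14, so solutions exist.
Find 16^(-1) mod 17 by the extended Euclidean algorithm:
17 = 1 × 16 + 1  ⟹  1 = (1)·17 + (-1)·16
So (-1)·16 ≡ 1 (mod 17), i.e. 16^(-1) ≡ -1 ≡ 16 (mod 17).
x ≡ 16 × 14 = 224 ≡ 3 (mod 17).
Check: 16 × 3 = 48 ≡ 14 (mod 17).
Unique solution: x ≡ 3 (mod 17)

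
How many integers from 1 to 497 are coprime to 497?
420

497 = 7 × 71
φ(n) = n × ∏(1 - 1/p) for each prime p dividing n
φ(497) = 497 × (1 - 1/7) × (1 - 1/71) = 420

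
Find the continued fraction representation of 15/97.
[0; 6, 2, 7]

Euclidean algorithm steps:
15 = 0 × 97 + 15
97 = 6 × 15 + 7
15 = 2 × 7 + 1
7 = 7 × 1 + 0
Continued fraction: [0; 6, 2, 7]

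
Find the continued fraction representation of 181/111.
[1; 1, 1, 1, 2, 2, 2, 2]

Euclidean algorithm steps:
181 = 1 × 111 + 70
111 = 1 × 70 + 41
70 = 1 × 41 + 29
41 = 1 × 29 + 12
29 = 2 × 12 + 5
12 = 2 × 5 + 2
5 = 2 × 2 + 1
2 = 2 × 1 + 0
Continued fraction: [1; 1, 1, 1, 2, 2, 2, 2]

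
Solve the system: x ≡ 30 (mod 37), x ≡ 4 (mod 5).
104

Using Chinese Remainder Theorem:
M = 37 × 5 = 185
M1 = 5, M2 = 37
y1 = 5^(-1) mod 37 = 15
y2 = 37^(-1) mod 5 = 3
x = (30×5×15 + 4×37×3) mod 185 = 104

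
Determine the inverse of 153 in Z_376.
145

gcd(153, 376) = 1, so the inverse exists.
Extended Euclidean algorithm on (376, 153):
376 = 2 × 153 + 70  ⟹  70 = (1)·376 + (-2)·153
153 = 2 × 70 + 13  ⟹  13 = (-2)·376 + (5)·153
70 = 5 × 13 + 5  ⟹  5 = (11)·376 + (-27)·153
13 = 2 × 5 + 3  ⟹  3 = (-24)·376 + (59)·153
5 = 1 × 3 + 2  ⟹  2 = (35)·376 + (-86)·153
3 = 1 × 2 + 1  ⟹  1 = (-59)·376 + (145)·153
So (145)·153 ≡ 1 (mod 376), i.e. 153^(-1) ≡ 145 (mod 376).
Check: 153 × 145 = 22185 ≡ 1 (mod 376)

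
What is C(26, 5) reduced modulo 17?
7

Using Lucas' theorem:
Write n=26 and k=5 in base 17:
n in base 17: [1, 9]
k in base 17: [0, 5]
C(26,5) mod 17 = ∏ C(n_i, k_i) mod 17
Digit binomials (mod 17): C(1,0) = 1; C(9,5) = 126 ≡ 7
Product: 1 × 7 = 7 ≡ 7 (mod 17)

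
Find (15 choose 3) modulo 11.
4

Using Lucas' theorem:
Write n=15 and k=3 in base 11:
n in base 11: [1, 4]
k in base 11: [0, 3]
C(15,3) mod 11 = ∏ C(n_i, k_i) mod 11
Digit binomials (mod 11): C(1,0) = 1; C(4,3) = 4
Product: 1 × 4 = 4 ≡ 4 (mod 11)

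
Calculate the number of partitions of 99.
169229875

p(n) counts ways to write n as a sum of positive integers (order ignored).
Euler's pentagonal recurrence: p(k) = p(k-1) + p(k-2) - p(k-5) - p(k-7) + p(k-12) + p(k-15) - ... (offsets j(3j∓1)/2, signs ++--, p(0)=1, p(<0)=0).
DP table for k = 0..98: p(0)=1, p(1)=1, p(2)=2, p(3)=3, p(4)=5, p(5)=7, p(6)=11, p(7)=15, p(8)=22, p(9)=30, p(10)=42, p(11)=56, p(12)=77, p(13)=101, p(14)=135, p(15)=176, p(16)=231, p(17)=297, p(18)=385, p(19)=490, p(20)=627, p(21)=792, p(22)=1002, p(23)=1255, p(24)=1575, p(25)=1958, p(26)=2436, p(27)=3010, p(28)=3718, p(29)=4565, p(30)=5604, p(31)=6842, p(32)=8349, p(33)=10143, p(34)=12310, p(35)=14883, p(36)=17977, p(37)=21637, p(38)=26015, p(39)=31185, p(40)=37338, p(41)=44583, p(42)=53174, p(43)=63261, p(44)=75175, p(45)=89134, p(46)=105558, p(47)=124754, p(48)=147273, p(49)=173525, p(50)=204226, p(51)=239943, p(52)=281589, p(53)=329931, p(54)=386155, p(55)=451276, p(56)=526823, p(57)=614154, p(58)=715220, p(59)=831820, p(60)=966467, p(61)=1121505, p(62)=1300156, p(63)=1505499, p(64)=1741630, p(65)=2012558, p(66)=2323520, p(67)=2679689, p(68)=3087735, p(69)=3554345, p(70)=4087968, p(71)=4697205, p(72)=5392783, p(73)=6185689, p(74)=7089500, p(75)=8118264, p(76)=9289091, p(77)=10619863, p(78)=12132164, p(79)=13848650, p(80)=15796476, p(81)=18004327, p(82)=20506255, p(83)=23338469, p(84)=26543660, p(85)=30167357, p(86)=34262962, p(87)=38887673, p(88)=44108109, p(89)=49995925, p(90)=56634173, p(91)=64112359, p(92)=72533807, p(93)=82010177, p(94)=92669720, p(95)=104651419, p(96)=118114304, p(97)=133230930, p(98)=150198136.
Final step: p(99) = p(98) + p(97) - p(94) - p(92) + p(87) + p(84) - p(77) - p(73) + p(64) + p(59) - p(48) - p(42) + p(29) + p(22) - p(7)
= 150198136 + 133230930 - 92669720 - 72533807 + 38887673 + 26543660 - 10619863 - 6185689 + 1741630 + 831820 - 147273 - 53174 + 4565 + 1002 - 15
= 169229875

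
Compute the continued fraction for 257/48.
[5; 2, 1, 4, 1, 2]

Euclidean algorithm steps:
257 = 5 × 48 + 17
48 = 2 × 17 + 14
17 = 1 × 14 + 3
14 = 4 × 3 + 2
3 = 1 × 2 + 1
2 = 2 × 1 + 0
Continued fraction: [5; 2, 1, 4, 1, 2]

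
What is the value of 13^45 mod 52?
13

Repeated squaring. Binary of 45 = 101101.
13^1 ≡ 13 (mod 52); 13^2 ≡ 13 (mod 52); 13^4 ≡ 13 (mod 52); 13^8 ≡ 13 (mod 52); 13^16 ≡ 13 (mod 52); 13^32 ≡ 13 (mod 52)
13^45 = 13^1 × 13^4 × 13^8 × 13^32 ≡ 13 (mod 52)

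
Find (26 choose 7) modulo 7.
3

Using Lucas' theorem:
Write n=26 and k=7 in base 7:
n in base 7: [3, 5]
k in base 7: [1, 0]
C(26,7) mod 7 = ∏ C(n_i, k_i) mod 7
Digit binomials (mod 7): C(3,1) = 3; C(5,0) = 1
Product: 3 × 1 = 3 ≡ 3 (mod 7)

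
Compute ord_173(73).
86

173 is prime, so ord(73) divides φ(173) = 172.
Divisors of 172: 1, 2, 4, 43, 86, 172.
Repeated squaring: 73^1 ≡ 73, 73^2 ≡ 139, 73^4 ≡ 118, 73^8 ≡ 84, 73^16 ≡ 136, 73^32 ≡ 158, 73^64 ≡ 52, 73^128 ≡ 109 (mod 173).
Test 73^d mod 173 for each divisor d in increasing order:
73^1 ≡ 73
73^2 ≡ 139
73^4 ≡ 118
73^43 = 73^32·73^8·73^2·73^1 ≡ 172
73^86 = 73^64·73^16·73^4·73^2 ≡ 1  ← first divisor giving 1
The order is 86.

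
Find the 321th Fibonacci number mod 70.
36

Matrix identity: Q^n = [[F_(n+1), F_n], [F_n, F_(n-1)]] with Q = [[1,1],[1,0]].
n = 321 = 101000001₂. Square-and-multiply, entries mod 70:
Q^1 = [[1,1],[1,0]]
Q^2 = (Q^1)² = [[2,1],[1,1]]
Q^5 = (Q^2)²·Q = [[8,5],[5,3]]
Q^10 = (Q^5)² = [[19,55],[55,34]]
Q^20 = (Q^10)² = [[26,45],[45,51]]
Q^40 = (Q^20)² = [[41,35],[35,6]]
Q^80 = (Q^40)² = [[36,35],[35,1]]
Q^160 = (Q^80)² = [[1,35],[35,36]]
Q^321 = (Q^160)²·Q = [[1,36],[36,35]]
F_321 mod 70 = Q^321[0][1] = 36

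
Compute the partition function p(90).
56634173

p(n) counts ways to write n as a sum of positive integers (order ignored).
Euler's pentagonal recurrence: p(k) = p(k-1) + p(k-2) - p(k-5) - p(k-7) + p(k-12) + p(k-15) - ... (offsets j(3j∓1)/2, signs ++--, p(0)=1, p(<0)=0).
DP table for k = 0..89: p(0)=1, p(1)=1, p(2)=2, p(3)=3, p(4)=5, p(5)=7, p(6)=11, p(7)=15, p(8)=22, p(9)=30, p(10)=42, p(11)=56, p(12)=77, p(13)=101, p(14)=135, p(15)=176, p(16)=231, p(17)=297, p(18)=385, p(19)=490, p(20)=627, p(21)=792, p(22)=1002, p(23)=1255, p(24)=1575, p(25)=1958, p(26)=2436, p(27)=3010, p(28)=3718, p(29)=4565, p(30)=5604, p(31)=6842, p(32)=8349, p(33)=10143, p(34)=12310, p(35)=14883, p(36)=17977, p(37)=21637, p(38)=26015, p(39)=31185, p(40)=37338, p(41)=44583, p(42)=53174, p(43)=63261, p(44)=75175, p(45)=89134, p(46)=105558, p(47)=124754, p(48)=147273, p(49)=173525, p(50)=204226, p(51)=239943, p(52)=281589, p(53)=329931, p(54)=386155, p(55)=451276, p(56)=526823, p(57)=614154, p(58)=715220, p(59)=831820, p(60)=966467, p(61)=1121505, p(62)=1300156, p(63)=1505499, p(64)=1741630, p(65)=2012558, p(66)=2323520, p(67)=2679689, p(68)=3087735, p(69)=3554345, p(70)=4087968, p(71)=4697205, p(72)=5392783, p(73)=6185689, p(74)=7089500, p(75)=8118264, p(76)=9289091, p(77)=10619863, p(78)=12132164, p(79)=13848650, p(80)=15796476, p(81)=18004327, p(82)=20506255, p(83)=23338469, p(84)=26543660, p(85)=30167357, p(86)=34262962, p(87)=38887673, p(88)=44108109, p(89)=49995925.
Final step: p(90) = p(89) + p(88) - p(85) - p(83) + p(78) + p(75) - p(68) - p(64) + p(55) + p(50) - p(39) - p(33) + p(20) + p(13)
= 49995925 + 44108109 - 30167357 - 23338469 + 12132164 + 8118264 - 3087735 - 1741630 + 451276 + 204226 - 31185 - 10143 + 627 + 101
= 56634173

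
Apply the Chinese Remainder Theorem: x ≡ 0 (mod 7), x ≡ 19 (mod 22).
63

Using Chinese Remainder Theorem:
M = 7 × 22 = 154
M1 = 22, M2 = 7
y1 = 22^(-1) mod 7 = 1
y2 = 7^(-1) mod 22 = 19
x = (0×22×1 + 19×7×19) mod 154 = 63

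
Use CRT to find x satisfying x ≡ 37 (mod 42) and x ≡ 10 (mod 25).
835

Using Chinese Remainder Theorem:
M = 42 × 25 = 1050
M1 = 25, M2 = 42
y1 = 25^(-1) mod 42 = 37
y2 = 42^(-1) mod 25 = 3
x = (37×25×37 + 10×42×3) mod 1050 = 835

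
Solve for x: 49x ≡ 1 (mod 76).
45

gcd(49, 76) = 1, so the inverse exists.
Extended Euclidean algorithm on (76, 49):
76 = 1 × 49 + 27  ⟹  27 = (1)·76 + (-1)·49
49 = 1 × 27 + 22  ⟹  22 = (-1)·76 + (2)·49
27 = 1 × 22 + 5  ⟹  5 = (2)·76 + (-3)·49
22 = 4 × 5 + 2  ⟹  2 = (-9)·76 + (14)·49
5 = 2 × 2 + 1  ⟹  1 = (20)·76 + (-31)·49
So (-31)·49 ≡ 1 (mod 76), i.e. 49^(-1) ≡ -31 ≡ 45 (mod 76).
Check: 49 × 45 = 2205 ≡ 1 (mod 76)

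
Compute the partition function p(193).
2168627105469

p(n) counts ways to write n as a sum of positive integers (order ignored).
Euler's pentagonal recurrence: p(k) = p(k-1) + p(k-2) - p(k-5) - p(k-7) + p(k-12) + p(k-15) - ... (offsets j(3j∓1)/2, signs ++--, p(0)=1, p(<0)=0).
DP table for k = 0..192: p(0)=1, p(1)=1, p(2)=2, p(3)=3, p(4)=5, p(5)=7, p(6)=11, p(7)=15, p(8)=22, p(9)=30, p(10)=42, p(11)=56, p(12)=77, p(13)=101, p(14)=135, p(15)=176, p(16)=231, p(17)=297, p(18)=385, p(19)=490, p(20)=627, p(21)=792, p(22)=1002, p(23)=1255, p(24)=1575, p(25)=1958, p(26)=2436, p(27)=3010, p(28)=3718, p(29)=4565, p(30)=5604, p(31)=6842, p(32)=8349, p(33)=10143, p(34)=12310, p(35)=14883, p(36)=17977, p(37)=21637, p(38)=26015, p(39)=31185, p(40)=37338, p(41)=44583, p(42)=53174, p(43)=63261, p(44)=75175, p(45)=89134, p(46)=105558, p(47)=124754, p(48)=147273, p(49)=173525, p(50)=204226, p(51)=239943, p(52)=281589, p(53)=329931, p(54)=386155, p(55)=451276, p(56)=526823, p(57)=614154, p(58)=715220, p(59)=831820, p(60)=966467, p(61)=1121505, p(62)=1300156, p(63)=1505499, p(64)=1741630, p(65)=2012558, p(66)=2323520, p(67)=2679689, p(68)=3087735, p(69)=3554345, p(70)=4087968, p(71)=4697205, p(72)=5392783, p(73)=6185689, p(74)=7089500, p(75)=8118264, p(76)=9289091, p(77)=10619863, p(78)=12132164, p(79)=13848650, p(80)=15796476, p(81)=18004327, p(82)=20506255, p(83)=23338469, p(84)=26543660, p(85)=30167357, p(86)=34262962, p(87)=38887673, p(88)=44108109, p(89)=49995925, p(90)=56634173, p(91)=64112359, p(92)=72533807, p(93)=82010177, p(94)=92669720, p(95)=104651419, p(96)=118114304, p(97)=133230930, p(98)=150198136, p(99)=169229875, p(100)=190569292, p(101)=214481126, p(102)=241265379, p(103)=271248950, p(104)=304801365, p(105)=342325709, p(106)=384276336, p(107)=431149389, p(108)=483502844, p(109)=541946240, p(110)=607163746, p(111)=679903203, p(112)=761002156, p(113)=851376628, p(114)=952050665, p(115)=1064144451, p(116)=1188908248, p(117)=1327710076, p(118)=1482074143, p(119)=1653668665, p(120)=1844349560, p(121)=2056148051, p(122)=2291320912, p(123)=2552338241, p(124)=2841940500, p(125)=3163127352, p(126)=3519222692, p(127)=3913864295, p(128)=4351078600, p(129)=4835271870, p(130)=5371315400, p(131)=5964539504, p(132)=6620830889, p(133)=7346629512, p(134)=8149040695, p(135)=9035836076, p(136)=10015581680, p(137)=11097645016, p(138)=12292341831, p(139)=13610949895, p(140)=15065878135, p(141)=16670689208, p(142)=18440293320, p(143)=20390982757, p(144)=22540654445, p(145)=24908858009, p(146)=27517052599, p(147)=30388671978, p(148)=33549419497, p(149)=37027355200, p(150)=40853235313, p(151)=45060624582, p(152)=49686288421, p(153)=54770336324, p(154)=60356673280, p(155)=66493182097, p(156)=73232243759, p(157)=80630964769, p(158)=88751778802, p(159)=97662728555, p(160)=107438159466, p(161)=118159068427, p(162)=129913904637, p(163)=142798995930, p(164)=156919475295, p(165)=172389800255, p(166)=189334822579, p(167)=207890420102, p(168)=228204732751, p(169)=250438925115, p(170)=274768617130, p(171)=301384802048, p(172)=330495499613, p(173)=362326859895, p(174)=397125074750, p(175)=435157697830, p(176)=476715857290, p(177)=522115831195, p(178)=571701605655, p(179)=625846753120, p(180)=684957390936, p(181)=749474411781, p(182)=819876908323, p(183)=896684817527, p(184)=980462880430, p(185)=1071823774337, p(186)=1171432692373, p(187)=1280011042268, p(188)=1398341745571, p(189)=1527273599625, p(190)=1667727404093, p(191)=1820701100652, p(192)=1987276856363.
Final step: p(193) = p(192) + p(191) - p(188) - p(186) + p(181) + p(178) - p(171) - p(167) + p(158) + p(153) - p(142) - p(136) + p(123) + p(116) - p(101) - p(93) + p(76) + p(67) - p(48) - p(38) + p(17) + p(6)
= 1987276856363 + 1820701100652 - 1398341745571 - 1171432692373 + 749474411781 + 571701605655 - 301384802048 - 207890420102 + 88751778802 + 54770336324 - 18440293320 - 10015581680 + 2552338241 + 1188908248 - 214481126 - 82010177 + 9289091 + 2679689 - 147273 - 26015 + 297 + 11
= 2168627105469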